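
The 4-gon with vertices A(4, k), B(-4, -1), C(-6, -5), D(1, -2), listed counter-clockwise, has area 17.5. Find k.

The doubled signed area Σ (x_i y_{i+1} − x_{i+1} y_i) is linear in k.
With k=0 it equals 35; the coefficient of k is 5 (from the two edges through A).
So 5·k + 35 = 2·17.5 = 35 ⇒ k = 0.

0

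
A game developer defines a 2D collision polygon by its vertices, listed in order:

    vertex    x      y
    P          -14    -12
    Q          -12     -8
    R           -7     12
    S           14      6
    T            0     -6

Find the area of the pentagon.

Σ = (-32) + (-200) + (-210) + (-84) + (-84) = -610
Area = |Σ|/2 = 305.

305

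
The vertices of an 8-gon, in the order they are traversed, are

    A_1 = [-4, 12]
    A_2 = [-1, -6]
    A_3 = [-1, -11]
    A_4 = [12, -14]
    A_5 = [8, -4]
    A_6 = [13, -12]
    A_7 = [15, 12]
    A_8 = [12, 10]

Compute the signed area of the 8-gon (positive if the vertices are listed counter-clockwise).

Apply Gauss's area formula: 2A = Σ (x_i·y_{i+1} − x_{i+1}·y_i), indices taken mod 8.
Σ = (36) + (5) + (146) + (64) + (-44) + (336) + (6) + (184) = 733
Signed area = Σ/2 = 366.5 (positive ⇒ counter-clockwise traversal).

366.5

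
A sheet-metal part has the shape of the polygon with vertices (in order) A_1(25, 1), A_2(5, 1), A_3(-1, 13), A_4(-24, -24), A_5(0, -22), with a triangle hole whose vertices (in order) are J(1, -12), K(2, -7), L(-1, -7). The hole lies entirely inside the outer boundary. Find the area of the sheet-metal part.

Outer boundary:
Apply the shoelace (surveyor's) formula: 2A = Σ (x_i·y_{i+1} − x_{i+1}·y_i), indices taken mod 5.
Σ = (20) + (66) + (336) + (528) + (550) = 1500
Area = |Σ|/2 = 750.
Hole:
Apply the shoelace (surveyor's) formula: 2A = Σ (x_i·y_{i+1} − x_{i+1}·y_i), indices taken mod 3.
Σ = (17) + (-21) + (19) = 15
Area = |Σ|/2 = 7.5.
Net area = 750 − 7.5 = 742.5.

742.5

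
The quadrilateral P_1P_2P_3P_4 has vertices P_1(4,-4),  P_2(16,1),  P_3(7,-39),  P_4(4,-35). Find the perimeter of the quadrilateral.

90

|P_1P_2| = √((12)² + (5)²) = √169 = 13
|P_2P_3| = √((-9)² + (-40)²) = √1681 = 41
|P_3P_4| = √((-3)² + (4)²) = √25 = 5
|P_4P_1| = √((0)² + (31)²) = √961 = 31
Perimeter = 13 + 41 + 5 + 31 = 90.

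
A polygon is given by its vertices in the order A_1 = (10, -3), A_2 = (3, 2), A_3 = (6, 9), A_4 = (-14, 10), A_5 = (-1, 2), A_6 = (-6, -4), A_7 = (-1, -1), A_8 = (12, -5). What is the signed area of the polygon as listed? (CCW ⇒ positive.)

130.5

Apply the shoelace (surveyor's) formula: 2A = Σ (x_i·y_{i+1} − x_{i+1}·y_i), indices taken mod 8.
Cross-terms: 29, 15, 186, -18, 16, 2, 17, 14  ⇒  Σ = 261
Signed area = Σ/2 = 130.5 (positive ⇒ counter-clockwise traversal).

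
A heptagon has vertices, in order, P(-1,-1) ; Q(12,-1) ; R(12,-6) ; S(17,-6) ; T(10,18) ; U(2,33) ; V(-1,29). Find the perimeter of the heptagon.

100

|PQ| = √((13)² + (0)²) = √169 = 13
|QR| = √((0)² + (-5)²) = √25 = 5
|RS| = √((5)² + (0)²) = √25 = 5
|ST| = √((-7)² + (24)²) = √625 = 25
|TU| = √((-8)² + (15)²) = √289 = 17
|UV| = √((-3)² + (-4)²) = √25 = 5
|VP| = √((0)² + (-30)²) = √900 = 30
Perimeter = 13 + 5 + 5 + 25 + 17 + 5 + 30 = 100.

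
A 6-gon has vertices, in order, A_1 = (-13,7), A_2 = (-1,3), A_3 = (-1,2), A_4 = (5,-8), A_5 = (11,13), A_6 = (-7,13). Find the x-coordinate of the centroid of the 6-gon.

1

Apply the shoelace (surveyor's) formula. First the cross-terms c_i = x_i·y_{i+1} − x_{i+1}·y_i:
  -32, 1, -2, 153, 234, 120  ⇒  2A = 474, A = 237.
Then Σ (x_i + x_{i+1})·c_i = 1422, so x̄ = 1422 / (6·237) = 1.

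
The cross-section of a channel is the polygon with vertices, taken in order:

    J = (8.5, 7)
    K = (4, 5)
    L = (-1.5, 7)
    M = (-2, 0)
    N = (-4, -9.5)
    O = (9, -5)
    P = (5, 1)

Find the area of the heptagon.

Σ = (14.5) + (35.5) + (14) + (19) + (105.5) + (34) + (26.5) = 249
Area = |Σ|/2 = 124.5.

124.5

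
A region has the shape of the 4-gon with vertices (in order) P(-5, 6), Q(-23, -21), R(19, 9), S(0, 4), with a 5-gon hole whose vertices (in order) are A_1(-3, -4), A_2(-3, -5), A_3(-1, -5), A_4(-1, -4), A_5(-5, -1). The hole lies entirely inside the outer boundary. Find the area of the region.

Outer boundary:
Apply the shoelace formula: 2A = Σ (x_i·y_{i+1} − x_{i+1}·y_i), indices taken mod 4.
Σ = (243) + (192) + (76) + (20) = 531
Area = |Σ|/2 = 265.5.
Hole:
Cross-terms: 3, 10, -1, -19, 17  ⇒  Σ = 10
Area = |Σ|/2 = 5.
Net area = 265.5 − 5 = 260.5.

260.5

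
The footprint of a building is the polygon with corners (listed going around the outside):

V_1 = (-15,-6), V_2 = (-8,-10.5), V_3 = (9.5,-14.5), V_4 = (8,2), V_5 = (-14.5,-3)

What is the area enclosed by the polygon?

Cross-terms: 109.5, 215.75, 135, 5, 42  ⇒  Σ = 507.25
Area = |Σ|/2 = 253.625.

253.625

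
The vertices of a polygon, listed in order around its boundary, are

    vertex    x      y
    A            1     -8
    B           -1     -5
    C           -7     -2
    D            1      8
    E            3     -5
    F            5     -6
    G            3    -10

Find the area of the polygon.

84

Apply the shoelace formula: 2A = Σ (x_i·y_{i+1} − x_{i+1}·y_i), indices taken mod 7.
Σ = (-13) + (-33) + (-54) + (-29) + (7) + (-32) + (-14) = -168
Area = |Σ|/2 = 84.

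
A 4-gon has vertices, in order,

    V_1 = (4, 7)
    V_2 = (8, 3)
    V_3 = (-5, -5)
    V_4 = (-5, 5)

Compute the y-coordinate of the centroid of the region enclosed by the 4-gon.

175/87

Apply Gauss's area formula. First the cross-terms c_i = x_i·y_{i+1} − x_{i+1}·y_i:
  -44, -25, -50, -55  ⇒  2A = -174, A = -87.
Then Σ (y_i + y_{i+1})·c_i = -1050, so ȳ = -1050 / (6·(-87)) = 175/87.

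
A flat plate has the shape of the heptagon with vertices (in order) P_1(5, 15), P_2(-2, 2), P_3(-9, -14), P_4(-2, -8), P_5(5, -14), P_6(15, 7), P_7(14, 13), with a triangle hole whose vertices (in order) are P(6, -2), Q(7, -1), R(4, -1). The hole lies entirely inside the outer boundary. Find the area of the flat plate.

Outer boundary:
P_1→P_2: (5)(2) − (-2)(15) = 40
P_2→P_3: (-2)(-14) − (-9)(2) = 46
P_3→P_4: (-9)(-8) − (-2)(-14) = 44
P_4→P_5: (-2)(-14) − (5)(-8) = 68
P_5→P_6: (5)(7) − (15)(-14) = 245
P_6→P_7: (15)(13) − (14)(7) = 97
P_7→P_1: (14)(15) − (5)(13) = 145
Σ = 685
Area = |Σ|/2 = 342.5.
Hole:
Apply the shoelace formula: 2A = Σ (x_i·y_{i+1} − x_{i+1}·y_i), indices taken mod 3.
Σ = (8) + (-3) + (-2) = 3
Area = |Σ|/2 = 1.5.
Net area = 342.5 − 1.5 = 341.

341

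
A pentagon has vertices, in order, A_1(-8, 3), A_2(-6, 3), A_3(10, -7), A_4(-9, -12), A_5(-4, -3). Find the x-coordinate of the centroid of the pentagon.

-109/117

Apply Gauss's area formula. First the cross-terms c_i = x_i·y_{i+1} − x_{i+1}·y_i:
  -6, 12, -183, -21, -36  ⇒  2A = -234, A = -117.
Then Σ (x_i + x_{i+1})·c_i = 654, so x̄ = 654 / (6·(-117)) = -109/117.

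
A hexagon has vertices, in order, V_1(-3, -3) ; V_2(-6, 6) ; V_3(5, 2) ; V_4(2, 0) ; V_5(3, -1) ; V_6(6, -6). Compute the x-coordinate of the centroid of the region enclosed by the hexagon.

-28/99

Apply Gauss's area formula. First the cross-terms c_i = x_i·y_{i+1} − x_{i+1}·y_i:
  -36, -42, -4, -2, -12, -36  ⇒  2A = -132, A = -66.
Then Σ (x_i + x_{i+1})·c_i = 112, so x̄ = 112 / (6·(-66)) = -28/99.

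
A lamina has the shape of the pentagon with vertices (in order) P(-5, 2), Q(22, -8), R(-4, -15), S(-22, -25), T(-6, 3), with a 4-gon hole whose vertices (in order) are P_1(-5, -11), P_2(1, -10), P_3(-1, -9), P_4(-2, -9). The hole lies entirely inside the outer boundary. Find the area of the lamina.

Outer boundary:
Cross-terms: -4, -362, -230, -216, 3  ⇒  Σ = -809
Area = |Σ|/2 = 404.5.
Hole:
Apply the shoelace (surveyor's) formula: 2A = Σ (x_i·y_{i+1} − x_{i+1}·y_i), indices taken mod 4.
Σ = (61) + (-19) + (-9) + (-23) = 10
Area = |Σ|/2 = 5.
Net area = 404.5 − 5 = 399.5.

399.5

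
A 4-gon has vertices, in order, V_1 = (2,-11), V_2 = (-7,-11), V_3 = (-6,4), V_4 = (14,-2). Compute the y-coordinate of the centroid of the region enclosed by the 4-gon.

Apply the shoelace (surveyor's) formula. First the cross-terms c_i = x_i·y_{i+1} − x_{i+1}·y_i:
  -99, -94, -44, -150  ⇒  2A = -387, A = -193.5.
Then Σ (y_i + y_{i+1})·c_i = 4698, so ȳ = 4698 / (6·(-193.5)) = -174/43.

-174/43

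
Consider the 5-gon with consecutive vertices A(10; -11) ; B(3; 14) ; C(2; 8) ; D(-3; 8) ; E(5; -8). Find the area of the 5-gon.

Cross-terms: 173, -4, 40, -16, 25  ⇒  Σ = 218
Area = |Σ|/2 = 109.

109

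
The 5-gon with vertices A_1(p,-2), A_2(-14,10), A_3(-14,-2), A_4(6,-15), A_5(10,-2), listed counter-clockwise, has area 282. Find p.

The doubled signed area Σ (x_i y_{i+1} − x_{i+1} y_i) is linear in p.
With p=0 it equals 480; the coefficient of p is 12 (from the two edges through A_1).
So 12·p + 480 = 2·282 = 564 ⇒ p = 7.

7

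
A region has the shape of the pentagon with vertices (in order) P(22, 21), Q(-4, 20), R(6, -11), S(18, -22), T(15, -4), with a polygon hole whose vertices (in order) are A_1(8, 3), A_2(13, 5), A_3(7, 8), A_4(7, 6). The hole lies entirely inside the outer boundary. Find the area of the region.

573

Outer boundary:
P→Q: (22)(20) − (-4)(21) = 524
Q→R: (-4)(-11) − (6)(20) = -76
R→S: (6)(-22) − (18)(-11) = 66
S→T: (18)(-4) − (15)(-22) = 258
T→P: (15)(21) − (22)(-4) = 403
Σ = 1175
Area = |Σ|/2 = 587.5.
Hole:
Apply the shoelace (surveyor's) formula: 2A = Σ (x_i·y_{i+1} − x_{i+1}·y_i), indices taken mod 4.
Σ = (1) + (69) + (-14) + (-27) = 29
Area = |Σ|/2 = 14.5.
Net area = 587.5 − 14.5 = 573.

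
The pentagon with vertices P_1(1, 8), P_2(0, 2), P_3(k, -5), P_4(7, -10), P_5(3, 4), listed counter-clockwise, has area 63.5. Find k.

The doubled signed area Σ (x_i y_{i+1} − x_{i+1} y_i) is linear in k.
With k=0 it equals 115; the coefficient of k is -12 (from the two edges through P_3).
So -12·k + 115 = 2·63.5 = 127 ⇒ k = -1.

-1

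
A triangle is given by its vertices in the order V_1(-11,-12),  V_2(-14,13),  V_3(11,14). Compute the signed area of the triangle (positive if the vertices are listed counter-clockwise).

-314

Apply the surveyor's formula: 2A = Σ (x_i·y_{i+1} − x_{i+1}·y_i), indices taken mod 3.
Σ = (-311) + (-339) + (22) = -628
Signed area = Σ/2 = -314 (negative ⇒ clockwise traversal).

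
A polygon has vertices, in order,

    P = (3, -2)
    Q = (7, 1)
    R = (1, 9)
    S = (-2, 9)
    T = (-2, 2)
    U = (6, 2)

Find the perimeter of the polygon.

|PQ| = √((4)² + (3)²) = √25 = 5
|QR| = √((-6)² + (8)²) = √100 = 10
|RS| = √((-3)² + (0)²) = √9 = 3
|ST| = √((0)² + (-7)²) = √49 = 7
|TU| = √((8)² + (0)²) = √64 = 8
|UP| = √((-3)² + (-4)²) = √25 = 5
Perimeter = 5 + 10 + 3 + 7 + 8 + 5 = 38.

38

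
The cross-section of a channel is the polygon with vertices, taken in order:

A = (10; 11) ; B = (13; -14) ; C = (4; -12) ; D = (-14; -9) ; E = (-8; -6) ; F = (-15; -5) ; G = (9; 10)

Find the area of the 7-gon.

365.5

Apply the shoelace (surveyor's) formula: 2A = Σ (x_i·y_{i+1} − x_{i+1}·y_i), indices taken mod 7.
A→B: (10)(-14) − (13)(11) = -283
B→C: (13)(-12) − (4)(-14) = -100
C→D: (4)(-9) − (-14)(-12) = -204
D→E: (-14)(-6) − (-8)(-9) = 12
E→F: (-8)(-5) − (-15)(-6) = -50
F→G: (-15)(10) − (9)(-5) = -105
G→A: (9)(11) − (10)(10) = -1
Σ = -731
Area = |Σ|/2 = 365.5.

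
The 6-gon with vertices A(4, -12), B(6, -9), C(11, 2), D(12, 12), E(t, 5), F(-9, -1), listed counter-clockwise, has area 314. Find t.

-12

The doubled signed area Σ (x_i y_{i+1} − x_{i+1} y_i) is linear in t.
With t=0 it equals 472; the coefficient of t is -13 (from the two edges through E).
So -13·t + 472 = 2·314 = 628 ⇒ t = -12.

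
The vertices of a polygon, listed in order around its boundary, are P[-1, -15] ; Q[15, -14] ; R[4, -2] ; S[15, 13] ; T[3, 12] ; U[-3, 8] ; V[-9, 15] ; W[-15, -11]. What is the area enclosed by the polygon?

556.5

Apply the shoelace (surveyor's) formula: 2A = Σ (x_i·y_{i+1} − x_{i+1}·y_i), indices taken mod 8.
Σ = (239) + (26) + (82) + (141) + (60) + (27) + (324) + (214) = 1113
Area = |Σ|/2 = 556.5.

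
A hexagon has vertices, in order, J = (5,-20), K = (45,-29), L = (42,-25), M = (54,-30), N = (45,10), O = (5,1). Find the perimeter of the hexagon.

162

|JK| = √((40)² + (-9)²) = √1681 = 41
|KL| = √((-3)² + (4)²) = √25 = 5
|LM| = √((12)² + (-5)²) = √169 = 13
|MN| = √((-9)² + (40)²) = √1681 = 41
|NO| = √((-40)² + (-9)²) = √1681 = 41
|OJ| = √((0)² + (-21)²) = √441 = 21
Perimeter = 41 + 5 + 13 + 41 + 41 + 21 = 162.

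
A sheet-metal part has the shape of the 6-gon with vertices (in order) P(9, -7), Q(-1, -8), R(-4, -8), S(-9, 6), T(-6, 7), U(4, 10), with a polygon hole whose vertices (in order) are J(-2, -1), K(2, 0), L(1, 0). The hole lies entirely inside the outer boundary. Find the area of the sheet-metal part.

Outer boundary:
Σ = (-79) + (-24) + (-96) + (-27) + (-88) + (-118) = -432
Area = |Σ|/2 = 216.
Hole:
Apply the shoelace formula: 2A = Σ (x_i·y_{i+1} − x_{i+1}·y_i), indices taken mod 3.
Σ = (2) + (0) + (-1) = 1
Area = |Σ|/2 = 0.5.
Net area = 216 − 0.5 = 215.5.

215.5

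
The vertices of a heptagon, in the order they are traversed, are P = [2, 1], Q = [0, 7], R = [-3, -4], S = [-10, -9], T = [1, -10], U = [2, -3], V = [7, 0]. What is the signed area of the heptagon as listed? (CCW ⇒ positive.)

88

Apply Gauss's area formula: 2A = Σ (x_i·y_{i+1} − x_{i+1}·y_i), indices taken mod 7.
Cross-terms: 14, 21, -13, 109, 17, 21, 7  ⇒  Σ = 176
Signed area = Σ/2 = 88 (positive ⇒ counter-clockwise traversal).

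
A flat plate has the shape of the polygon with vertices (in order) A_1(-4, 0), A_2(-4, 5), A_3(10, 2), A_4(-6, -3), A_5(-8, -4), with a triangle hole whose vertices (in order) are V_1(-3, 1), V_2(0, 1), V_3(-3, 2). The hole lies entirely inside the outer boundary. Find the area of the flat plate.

Outer boundary:
Apply the shoelace formula: 2A = Σ (x_i·y_{i+1} − x_{i+1}·y_i), indices taken mod 5.
Cross-terms: -20, -58, -18, 0, -16  ⇒  Σ = -112
Area = |Σ|/2 = 56.
Hole:
Apply the surveyor's formula: 2A = Σ (x_i·y_{i+1} − x_{i+1}·y_i), indices taken mod 3.
Σ = (-3) + (3) + (3) = 3
Area = |Σ|/2 = 1.5.
Net area = 56 − 1.5 = 54.5.

54.5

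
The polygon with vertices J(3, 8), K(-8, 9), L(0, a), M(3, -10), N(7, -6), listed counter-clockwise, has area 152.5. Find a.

-8

Write out the shoelace sum; only the two edges meeting at L involve a:
2·Area = [((-8)·a − 0·9) + (0·(-10) − 3·a)] + 217
       = -11·a + 217 = 305
⇒ a = -8.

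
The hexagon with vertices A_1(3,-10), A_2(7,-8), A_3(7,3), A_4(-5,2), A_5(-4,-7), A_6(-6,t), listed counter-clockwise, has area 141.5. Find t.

-10

The doubled signed area Σ (x_i y_{i+1} − x_{i+1} y_i) is linear in t.
With t=0 it equals 213; the coefficient of t is -7 (from the two edges through A_6).
So -7·t + 213 = 2·141.5 = 283 ⇒ t = -10.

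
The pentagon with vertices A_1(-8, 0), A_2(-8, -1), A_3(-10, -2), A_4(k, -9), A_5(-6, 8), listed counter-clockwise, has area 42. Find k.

The doubled signed area Σ (x_i y_{i+1} − x_{i+1} y_i) is linear in k.
With k=0 it equals 114; the coefficient of k is 10 (from the two edges through A_4).
So 10·k + 114 = 2·42 = 84 ⇒ k = -3.

-3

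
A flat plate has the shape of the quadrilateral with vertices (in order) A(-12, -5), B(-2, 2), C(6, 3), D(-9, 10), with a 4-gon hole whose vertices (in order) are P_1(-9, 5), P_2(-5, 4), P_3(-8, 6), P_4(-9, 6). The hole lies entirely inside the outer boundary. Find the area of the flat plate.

97

Outer boundary:
Apply the surveyor's formula: 2A = Σ (x_i·y_{i+1} − x_{i+1}·y_i), indices taken mod 4.
Σ = (-34) + (-18) + (87) + (165) = 200
Area = |Σ|/2 = 100.
Hole:
Σ = (-11) + (2) + (6) + (9) = 6
Area = |Σ|/2 = 3.
Net area = 100 − 3 = 97.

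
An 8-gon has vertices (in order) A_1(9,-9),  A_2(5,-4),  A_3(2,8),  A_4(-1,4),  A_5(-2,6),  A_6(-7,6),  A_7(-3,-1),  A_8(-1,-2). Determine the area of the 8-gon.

81

Apply the surveyor's formula: 2A = Σ (x_i·y_{i+1} − x_{i+1}·y_i), indices taken mod 8.
Σ = (9) + (48) + (16) + (2) + (30) + (25) + (5) + (27) = 162
Area = |Σ|/2 = 81.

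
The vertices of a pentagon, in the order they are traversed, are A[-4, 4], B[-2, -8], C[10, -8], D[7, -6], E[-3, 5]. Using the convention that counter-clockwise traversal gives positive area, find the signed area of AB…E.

Apply Gauss's area formula: 2A = Σ (x_i·y_{i+1} − x_{i+1}·y_i), indices taken mod 5.
A→B: (-4)(-8) − (-2)(4) = 40
B→C: (-2)(-8) − (10)(-8) = 96
C→D: (10)(-6) − (7)(-8) = -4
D→E: (7)(5) − (-3)(-6) = 17
E→A: (-3)(4) − (-4)(5) = 8
Σ = 157
Signed area = Σ/2 = 78.5 (positive ⇒ counter-clockwise traversal).

78.5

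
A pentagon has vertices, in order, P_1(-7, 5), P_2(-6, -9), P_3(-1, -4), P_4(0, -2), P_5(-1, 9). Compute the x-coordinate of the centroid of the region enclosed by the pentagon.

Apply the shoelace formula. First the cross-terms c_i = x_i·y_{i+1} − x_{i+1}·y_i:
  93, 15, 2, -2, 58  ⇒  2A = 166, A = 83.
Then Σ (x_i + x_{i+1})·c_i = -1778, so x̄ = -1778 / (6·83) = -889/249.

-889/249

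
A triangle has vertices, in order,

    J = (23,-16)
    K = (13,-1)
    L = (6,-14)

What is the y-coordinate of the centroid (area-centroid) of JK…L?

Apply the shoelace (surveyor's) formula. First the cross-terms c_i = x_i·y_{i+1} − x_{i+1}·y_i:
  185, -176, 226  ⇒  2A = 235, A = 117.5.
Then Σ (y_i + y_{i+1})·c_i = -7285, so ȳ = -7285 / (6·117.5) = -31/3.

-31/3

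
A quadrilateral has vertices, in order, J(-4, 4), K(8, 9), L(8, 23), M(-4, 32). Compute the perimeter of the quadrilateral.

|JK| = √((12)² + (5)²) = √169 = 13
|KL| = √((0)² + (14)²) = √196 = 14
|LM| = √((-12)² + (9)²) = √225 = 15
|MJ| = √((0)² + (-28)²) = √784 = 28
Perimeter = 13 + 14 + 15 + 28 = 70.

70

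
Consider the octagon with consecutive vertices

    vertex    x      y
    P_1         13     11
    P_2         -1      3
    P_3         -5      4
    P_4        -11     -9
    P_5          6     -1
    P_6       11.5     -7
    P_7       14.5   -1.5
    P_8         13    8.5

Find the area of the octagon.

Apply the shoelace (surveyor's) formula: 2A = Σ (x_i·y_{i+1} − x_{i+1}·y_i), indices taken mod 8.
P_1→P_2: (13)(3) − (-1)(11) = 50
P_2→P_3: (-1)(4) − (-5)(3) = 11
P_3→P_4: (-5)(-9) − (-11)(4) = 89
P_4→P_5: (-11)(-1) − (6)(-9) = 65
P_5→P_6: (6)(-7) − (11.5)(-1) = -30.5
P_6→P_7: (11.5)(-1.5) − (14.5)(-7) = 84.25
P_7→P_8: (14.5)(8.5) − (13)(-1.5) = 142.75
P_8→P_1: (13)(11) − (13)(8.5) = 32.5
Σ = 444
Area = |Σ|/2 = 222.

222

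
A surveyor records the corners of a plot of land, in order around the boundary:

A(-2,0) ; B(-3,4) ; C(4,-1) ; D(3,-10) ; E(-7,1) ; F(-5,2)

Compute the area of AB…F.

65

Cross-terms: -8, -13, -37, -67, -9, 4  ⇒  Σ = -130
Area = |Σ|/2 = 65.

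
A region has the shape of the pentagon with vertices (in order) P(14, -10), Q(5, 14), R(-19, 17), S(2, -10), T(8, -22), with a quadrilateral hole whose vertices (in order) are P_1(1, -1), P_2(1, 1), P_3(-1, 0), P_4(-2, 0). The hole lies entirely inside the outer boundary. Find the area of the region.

Outer boundary:
Apply the shoelace (surveyor's) formula: 2A = Σ (x_i·y_{i+1} − x_{i+1}·y_i), indices taken mod 5.
P→Q: (14)(14) − (5)(-10) = 246
Q→R: (5)(17) − (-19)(14) = 351
R→S: (-19)(-10) − (2)(17) = 156
S→T: (2)(-22) − (8)(-10) = 36
T→P: (8)(-10) − (14)(-22) = 228
Σ = 1017
Area = |Σ|/2 = 508.5.
Hole:
Σ = (2) + (1) + (0) + (2) = 5
Area = |Σ|/2 = 2.5.
Net area = 508.5 − 2.5 = 506.

506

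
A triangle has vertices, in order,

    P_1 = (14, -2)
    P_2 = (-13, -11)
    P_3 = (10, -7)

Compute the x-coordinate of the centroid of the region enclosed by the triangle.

Apply the shoelace (surveyor's) formula. First the cross-terms c_i = x_i·y_{i+1} − x_{i+1}·y_i:
  -180, 201, 78  ⇒  2A = 99, A = 49.5.
Then Σ (x_i + x_{i+1})·c_i = 1089, so x̄ = 1089 / (6·49.5) = 11/3.

11/3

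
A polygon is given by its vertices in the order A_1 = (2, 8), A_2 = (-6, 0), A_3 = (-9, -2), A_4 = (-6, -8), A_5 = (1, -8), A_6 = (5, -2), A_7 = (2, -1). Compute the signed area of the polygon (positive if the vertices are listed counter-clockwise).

A_1→A_2: (2)(0) − (-6)(8) = 48
A_2→A_3: (-6)(-2) − (-9)(0) = 12
A_3→A_4: (-9)(-8) − (-6)(-2) = 60
A_4→A_5: (-6)(-8) − (1)(-8) = 56
A_5→A_6: (1)(-2) − (5)(-8) = 38
A_6→A_7: (5)(-1) − (2)(-2) = -1
A_7→A_1: (2)(8) − (2)(-1) = 18
Σ = 231
Signed area = Σ/2 = 115.5 (positive ⇒ counter-clockwise traversal).

115.5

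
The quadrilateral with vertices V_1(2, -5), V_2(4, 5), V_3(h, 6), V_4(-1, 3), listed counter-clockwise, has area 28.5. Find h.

The doubled signed area Σ (x_i y_{i+1} − x_{i+1} y_i) is linear in h.
With h=0 it equals 59; the coefficient of h is -2 (from the two edges through V_3).
So -2·h + 59 = 2·28.5 = 57 ⇒ h = 1.

1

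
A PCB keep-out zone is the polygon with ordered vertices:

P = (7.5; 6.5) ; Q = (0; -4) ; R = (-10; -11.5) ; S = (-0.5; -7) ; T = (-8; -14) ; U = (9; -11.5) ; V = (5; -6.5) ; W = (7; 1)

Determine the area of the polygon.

Apply the shoelace (surveyor's) formula: 2A = Σ (x_i·y_{i+1} − x_{i+1}·y_i), indices taken mod 8.
Σ = (-30) + (-40) + (64.25) + (-49) + (218) + (-1) + (50.5) + (38) = 250.75
Area = |Σ|/2 = 125.375.

125.375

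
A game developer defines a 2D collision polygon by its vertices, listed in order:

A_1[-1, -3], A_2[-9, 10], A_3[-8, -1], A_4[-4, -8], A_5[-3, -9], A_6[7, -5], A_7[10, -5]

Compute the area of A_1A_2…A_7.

91

Apply the shoelace (surveyor's) formula: 2A = Σ (x_i·y_{i+1} − x_{i+1}·y_i), indices taken mod 7.
Σ = (-37) + (89) + (60) + (12) + (78) + (15) + (-35) = 182
Area = |Σ|/2 = 91.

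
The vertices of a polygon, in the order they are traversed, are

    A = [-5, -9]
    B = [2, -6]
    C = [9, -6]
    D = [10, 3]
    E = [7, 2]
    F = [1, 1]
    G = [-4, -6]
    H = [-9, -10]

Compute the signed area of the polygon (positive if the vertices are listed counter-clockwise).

98

Apply Gauss's area formula: 2A = Σ (x_i·y_{i+1} − x_{i+1}·y_i), indices taken mod 8.
Σ = (48) + (42) + (87) + (-1) + (5) + (-2) + (-14) + (31) = 196
Signed area = Σ/2 = 98 (positive ⇒ counter-clockwise traversal).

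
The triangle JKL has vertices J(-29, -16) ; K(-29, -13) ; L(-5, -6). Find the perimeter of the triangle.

54

|JK| = √((0)² + (3)²) = √9 = 3
|KL| = √((24)² + (7)²) = √625 = 25
|LJ| = √((-24)² + (-10)²) = √676 = 26
Perimeter = 3 + 25 + 26 = 54.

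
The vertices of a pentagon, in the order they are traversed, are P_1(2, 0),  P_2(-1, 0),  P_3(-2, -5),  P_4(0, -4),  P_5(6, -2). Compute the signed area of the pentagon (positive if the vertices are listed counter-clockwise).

P_1→P_2: (2)(0) − (-1)(0) = 0
P_2→P_3: (-1)(-5) − (-2)(0) = 5
P_3→P_4: (-2)(-4) − (0)(-5) = 8
P_4→P_5: (0)(-2) − (6)(-4) = 24
P_5→P_1: (6)(0) − (2)(-2) = 4
Σ = 41
Signed area = Σ/2 = 20.5 (positive ⇒ counter-clockwise traversal).

20.5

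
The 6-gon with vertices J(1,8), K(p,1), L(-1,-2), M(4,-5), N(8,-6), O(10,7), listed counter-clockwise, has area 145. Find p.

Write out the shoelace sum; only the two edges meeting at K involve p:
2·Area = [(1·1 − p·8) + (p·(-2) − (-1)·1)] + 218
       = -10·p + 220 = 290
⇒ p = -7.

-7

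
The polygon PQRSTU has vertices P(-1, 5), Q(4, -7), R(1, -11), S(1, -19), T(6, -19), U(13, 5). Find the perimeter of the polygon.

|PQ| = √((5)² + (-12)²) = √169 = 13
|QR| = √((-3)² + (-4)²) = √25 = 5
|RS| = √((0)² + (-8)²) = √64 = 8
|ST| = √((5)² + (0)²) = √25 = 5
|TU| = √((7)² + (24)²) = √625 = 25
|UP| = √((-14)² + (0)²) = √196 = 14
Perimeter = 13 + 5 + 8 + 5 + 25 + 14 = 70.

70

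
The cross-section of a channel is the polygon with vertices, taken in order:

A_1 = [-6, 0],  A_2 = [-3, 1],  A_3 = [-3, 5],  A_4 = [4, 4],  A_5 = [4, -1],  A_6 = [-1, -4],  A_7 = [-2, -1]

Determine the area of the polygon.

Σ = (-6) + (-12) + (-32) + (-20) + (-17) + (-7) + (-6) = -100
Area = |Σ|/2 = 50.

50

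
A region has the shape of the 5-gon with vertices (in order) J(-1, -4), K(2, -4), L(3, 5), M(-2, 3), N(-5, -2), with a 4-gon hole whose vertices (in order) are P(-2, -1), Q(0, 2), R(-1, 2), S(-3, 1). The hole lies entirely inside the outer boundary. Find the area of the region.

41

Outer boundary:
Apply the surveyor's formula: 2A = Σ (x_i·y_{i+1} − x_{i+1}·y_i), indices taken mod 5.
Σ = (12) + (22) + (19) + (19) + (18) = 90
Area = |Σ|/2 = 45.
Hole:
Apply the shoelace formula: 2A = Σ (x_i·y_{i+1} − x_{i+1}·y_i), indices taken mod 4.
Cross-terms: -4, 2, 5, 5  ⇒  Σ = 8
Area = |Σ|/2 = 4.
Net area = 45 − 4 = 41.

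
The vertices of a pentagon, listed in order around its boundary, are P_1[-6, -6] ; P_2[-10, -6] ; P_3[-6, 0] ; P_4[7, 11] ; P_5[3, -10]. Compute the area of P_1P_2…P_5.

153.5

Apply the shoelace (surveyor's) formula: 2A = Σ (x_i·y_{i+1} − x_{i+1}·y_i), indices taken mod 5.
Σ = (-24) + (-36) + (-66) + (-103) + (-78) = -307
Area = |Σ|/2 = 153.5.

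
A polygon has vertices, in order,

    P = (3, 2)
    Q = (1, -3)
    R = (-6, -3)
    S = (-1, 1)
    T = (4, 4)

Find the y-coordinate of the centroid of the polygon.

Apply the shoelace formula. First the cross-terms c_i = x_i·y_{i+1} − x_{i+1}·y_i:
  -11, -21, -9, -8, -4  ⇒  2A = -53, A = -26.5.
Then Σ (y_i + y_{i+1})·c_i = 91, so ȳ = 91 / (6·(-26.5)) = -91/159.

-91/159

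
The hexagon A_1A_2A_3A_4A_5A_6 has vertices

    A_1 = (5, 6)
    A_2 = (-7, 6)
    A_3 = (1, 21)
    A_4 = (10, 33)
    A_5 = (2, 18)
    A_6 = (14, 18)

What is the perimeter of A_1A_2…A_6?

88

|A_1A_2| = √((-12)² + (0)²) = √144 = 12
|A_2A_3| = √((8)² + (15)²) = √289 = 17
|A_3A_4| = √((9)² + (12)²) = √225 = 15
|A_4A_5| = √((-8)² + (-15)²) = √289 = 17
|A_5A_6| = √((12)² + (0)²) = √144 = 12
|A_6A_1| = √((-9)² + (-12)²) = √225 = 15
Perimeter = 12 + 17 + 15 + 17 + 12 + 15 = 88.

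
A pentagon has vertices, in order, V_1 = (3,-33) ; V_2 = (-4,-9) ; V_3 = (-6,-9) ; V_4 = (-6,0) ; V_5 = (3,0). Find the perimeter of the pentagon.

|V_1V_2| = √((-7)² + (24)²) = √625 = 25
|V_2V_3| = √((-2)² + (0)²) = √4 = 2
|V_3V_4| = √((0)² + (9)²) = √81 = 9
|V_4V_5| = √((9)² + (0)²) = √81 = 9
|V_5V_1| = √((0)² + (-33)²) = √1089 = 33
Perimeter = 25 + 2 + 9 + 9 + 33 = 78.

78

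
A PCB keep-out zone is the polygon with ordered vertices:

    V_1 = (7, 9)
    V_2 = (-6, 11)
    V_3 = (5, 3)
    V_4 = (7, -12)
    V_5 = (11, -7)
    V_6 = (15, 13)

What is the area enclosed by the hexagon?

176

Σ = (131) + (-73) + (-81) + (83) + (248) + (44) = 352
Area = |Σ|/2 = 176.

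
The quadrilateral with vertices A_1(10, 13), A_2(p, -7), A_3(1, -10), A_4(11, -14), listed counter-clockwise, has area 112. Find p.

Write out the shoelace sum; only the two edges meeting at A_2 involve p:
2·Area = [(10·(-7) − p·13) + (p·(-10) − 1·(-7))] + 379
       = -23·p + 316 = 224
⇒ p = 4.

4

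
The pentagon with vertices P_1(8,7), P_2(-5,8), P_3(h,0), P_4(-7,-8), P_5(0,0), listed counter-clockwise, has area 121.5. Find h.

The doubled signed area Σ (x_i y_{i+1} − x_{i+1} y_i) is linear in h.
With h=0 it equals 99; the coefficient of h is -16 (from the two edges through P_3).
So -16·h + 99 = 2·121.5 = 243 ⇒ h = -9.

-9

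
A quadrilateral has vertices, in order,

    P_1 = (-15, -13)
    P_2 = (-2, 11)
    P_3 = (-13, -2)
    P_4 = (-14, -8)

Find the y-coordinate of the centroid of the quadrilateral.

Apply the shoelace (surveyor's) formula. First the cross-terms c_i = x_i·y_{i+1} − x_{i+1}·y_i:
  -191, 147, 76, 62  ⇒  2A = 94, A = 47.
Then Σ (y_i + y_{i+1})·c_i = -357, so ȳ = -357 / (6·47) = -119/94.

-119/94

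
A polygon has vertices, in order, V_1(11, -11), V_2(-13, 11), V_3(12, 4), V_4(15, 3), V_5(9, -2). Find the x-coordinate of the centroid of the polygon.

Apply the surveyor's formula. First the cross-terms c_i = x_i·y_{i+1} − x_{i+1}·y_i:
  -22, -184, -24, -57, -77  ⇒  2A = -364, A = -182.
Then Σ (x_i + x_{i+1})·c_i = -3328, so x̄ = -3328 / (6·(-182)) = 64/21.

64/21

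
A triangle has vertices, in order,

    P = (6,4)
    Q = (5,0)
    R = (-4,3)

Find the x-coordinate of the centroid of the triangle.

Apply the surveyor's formula. First the cross-terms c_i = x_i·y_{i+1} − x_{i+1}·y_i:
  -20, 15, -34  ⇒  2A = -39, A = -19.5.
Then Σ (x_i + x_{i+1})·c_i = -273, so x̄ = -273 / (6·(-19.5)) = 7/3.

7/3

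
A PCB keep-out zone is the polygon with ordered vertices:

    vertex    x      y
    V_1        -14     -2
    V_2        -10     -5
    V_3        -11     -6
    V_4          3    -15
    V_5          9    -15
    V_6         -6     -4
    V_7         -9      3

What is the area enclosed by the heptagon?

104

Σ = (50) + (5) + (183) + (90) + (-126) + (-54) + (60) = 208
Area = |Σ|/2 = 104.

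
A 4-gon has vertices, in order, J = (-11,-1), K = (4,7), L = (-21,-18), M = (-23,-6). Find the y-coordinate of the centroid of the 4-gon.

-850/141

Apply the shoelace formula. First the cross-terms c_i = x_i·y_{i+1} − x_{i+1}·y_i:
  -73, 75, -288, -43  ⇒  2A = -329, A = -164.5.
Then Σ (y_i + y_{i+1})·c_i = 5950, so ȳ = 5950 / (6·(-164.5)) = -850/141.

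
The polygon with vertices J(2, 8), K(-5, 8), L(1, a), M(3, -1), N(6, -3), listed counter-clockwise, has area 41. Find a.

The doubled signed area Σ (x_i y_{i+1} − x_{i+1} y_i) is linear in a.
With a=0 it equals 98; the coefficient of a is -8 (from the two edges through L).
So -8·a + 98 = 2·41 = 82 ⇒ a = 2.

2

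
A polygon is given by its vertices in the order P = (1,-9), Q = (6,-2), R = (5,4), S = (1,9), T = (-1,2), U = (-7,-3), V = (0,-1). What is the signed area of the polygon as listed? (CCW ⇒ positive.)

Apply the shoelace (surveyor's) formula: 2A = Σ (x_i·y_{i+1} − x_{i+1}·y_i), indices taken mod 7.
Cross-terms: 52, 34, 41, 11, 17, 7, 1  ⇒  Σ = 163
Signed area = Σ/2 = 81.5 (positive ⇒ counter-clockwise traversal).

81.5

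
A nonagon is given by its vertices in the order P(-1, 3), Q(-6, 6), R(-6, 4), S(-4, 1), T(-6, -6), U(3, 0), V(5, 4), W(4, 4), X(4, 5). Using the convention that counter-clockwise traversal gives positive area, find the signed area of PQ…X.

Apply the shoelace formula: 2A = Σ (x_i·y_{i+1} − x_{i+1}·y_i), indices taken mod 9.
Cross-terms: 12, 12, 10, 30, 18, 12, 4, 4, 17  ⇒  Σ = 119
Signed area = Σ/2 = 59.5 (positive ⇒ counter-clockwise traversal).

59.5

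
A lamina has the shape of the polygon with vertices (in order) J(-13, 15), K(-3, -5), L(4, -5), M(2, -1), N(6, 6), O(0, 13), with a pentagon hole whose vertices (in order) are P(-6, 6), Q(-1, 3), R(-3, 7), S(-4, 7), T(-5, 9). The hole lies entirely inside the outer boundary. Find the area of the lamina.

198

Outer boundary:
Apply Gauss's area formula: 2A = Σ (x_i·y_{i+1} − x_{i+1}·y_i), indices taken mod 6.
J→K: (-13)(-5) − (-3)(15) = 110
K→L: (-3)(-5) − (4)(-5) = 35
L→M: (4)(-1) − (2)(-5) = 6
M→N: (2)(6) − (6)(-1) = 18
N→O: (6)(13) − (0)(6) = 78
O→J: (0)(15) − (-13)(13) = 169
Σ = 416
Area = |Σ|/2 = 208.
Hole:
Σ = (-12) + (2) + (7) + (-1) + (24) = 20
Area = |Σ|/2 = 10.
Net area = 208 − 10 = 198.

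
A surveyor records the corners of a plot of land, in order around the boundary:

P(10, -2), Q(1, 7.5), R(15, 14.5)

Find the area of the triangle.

98

Apply the shoelace (surveyor's) formula: 2A = Σ (x_i·y_{i+1} − x_{i+1}·y_i), indices taken mod 3.
Σ = (77) + (-98) + (-175) = -196
Area = |Σ|/2 = 98.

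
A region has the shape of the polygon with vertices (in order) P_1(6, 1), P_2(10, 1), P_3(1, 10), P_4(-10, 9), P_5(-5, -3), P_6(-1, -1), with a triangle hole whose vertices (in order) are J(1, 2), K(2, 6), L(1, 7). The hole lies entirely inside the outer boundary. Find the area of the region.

140.5

Outer boundary:
P_1→P_2: (6)(1) − (10)(1) = -4
P_2→P_3: (10)(10) − (1)(1) = 99
P_3→P_4: (1)(9) − (-10)(10) = 109
P_4→P_5: (-10)(-3) − (-5)(9) = 75
P_5→P_6: (-5)(-1) − (-1)(-3) = 2
P_6→P_1: (-1)(1) − (6)(-1) = 5
Σ = 286
Area = |Σ|/2 = 143.
Hole:
Apply Gauss's area formula: 2A = Σ (x_i·y_{i+1} − x_{i+1}·y_i), indices taken mod 3.
Cross-terms: 2, 8, -5  ⇒  Σ = 5
Area = |Σ|/2 = 2.5.
Net area = 143 − 2.5 = 140.5.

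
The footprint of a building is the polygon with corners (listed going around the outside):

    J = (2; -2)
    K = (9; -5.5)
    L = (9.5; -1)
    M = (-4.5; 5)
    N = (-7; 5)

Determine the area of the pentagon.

Σ = (7) + (43.25) + (43) + (12.5) + (4) = 109.75
Area = |Σ|/2 = 54.875.

54.875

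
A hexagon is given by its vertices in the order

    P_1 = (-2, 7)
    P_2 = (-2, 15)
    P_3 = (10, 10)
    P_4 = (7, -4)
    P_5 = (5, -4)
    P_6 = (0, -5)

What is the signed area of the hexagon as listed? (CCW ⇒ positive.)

P_1→P_2: (-2)(15) − (-2)(7) = -16
P_2→P_3: (-2)(10) − (10)(15) = -170
P_3→P_4: (10)(-4) − (7)(10) = -110
P_4→P_5: (7)(-4) − (5)(-4) = -8
P_5→P_6: (5)(-5) − (0)(-4) = -25
P_6→P_1: (0)(7) − (-2)(-5) = -10
Σ = -339
Signed area = Σ/2 = -169.5 (negative ⇒ clockwise traversal).

-169.5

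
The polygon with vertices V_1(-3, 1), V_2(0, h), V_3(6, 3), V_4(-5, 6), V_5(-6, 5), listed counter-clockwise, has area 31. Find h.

1

Write out the shoelace sum; only the two edges meeting at V_2 involve h:
2·Area = [((-3)·h − 0·1) + (0·3 − 6·h)] + 71
       = -9·h + 71 = 62
⇒ h = 1.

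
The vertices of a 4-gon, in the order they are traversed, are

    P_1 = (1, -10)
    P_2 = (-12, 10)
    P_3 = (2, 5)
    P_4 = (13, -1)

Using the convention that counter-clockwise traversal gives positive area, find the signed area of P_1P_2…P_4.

Apply the surveyor's formula: 2A = Σ (x_i·y_{i+1} − x_{i+1}·y_i), indices taken mod 4.
Σ = (-110) + (-80) + (-67) + (-129) = -386
Signed area = Σ/2 = -193 (negative ⇒ clockwise traversal).

-193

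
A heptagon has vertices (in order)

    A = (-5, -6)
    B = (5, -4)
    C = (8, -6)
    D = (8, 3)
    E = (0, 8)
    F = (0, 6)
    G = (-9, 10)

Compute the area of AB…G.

Σ = (50) + (2) + (72) + (64) + (0) + (54) + (104) = 346
Area = |Σ|/2 = 173.

173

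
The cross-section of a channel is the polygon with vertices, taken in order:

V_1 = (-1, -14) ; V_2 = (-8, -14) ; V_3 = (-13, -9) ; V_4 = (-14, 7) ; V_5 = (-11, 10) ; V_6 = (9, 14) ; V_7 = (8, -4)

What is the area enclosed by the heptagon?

498

Apply the surveyor's formula: 2A = Σ (x_i·y_{i+1} − x_{i+1}·y_i), indices taken mod 7.
V_1→V_2: (-1)(-14) − (-8)(-14) = -98
V_2→V_3: (-8)(-9) − (-13)(-14) = -110
V_3→V_4: (-13)(7) − (-14)(-9) = -217
V_4→V_5: (-14)(10) − (-11)(7) = -63
V_5→V_6: (-11)(14) − (9)(10) = -244
V_6→V_7: (9)(-4) − (8)(14) = -148
V_7→V_1: (8)(-14) − (-1)(-4) = -116
Σ = -996
Area = |Σ|/2 = 498.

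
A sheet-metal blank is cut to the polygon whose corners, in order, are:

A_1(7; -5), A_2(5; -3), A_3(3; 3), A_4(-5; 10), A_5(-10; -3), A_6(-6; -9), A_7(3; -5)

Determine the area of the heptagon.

Σ = (4) + (24) + (45) + (115) + (72) + (57) + (20) = 337
Area = |Σ|/2 = 168.5.

168.5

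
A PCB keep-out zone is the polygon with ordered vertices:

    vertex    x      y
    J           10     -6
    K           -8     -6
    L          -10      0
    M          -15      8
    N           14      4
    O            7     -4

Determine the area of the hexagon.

253

Apply the shoelace formula: 2A = Σ (x_i·y_{i+1} − x_{i+1}·y_i), indices taken mod 6.
Cross-terms: -108, -60, -80, -172, -84, -2  ⇒  Σ = -506
Area = |Σ|/2 = 253.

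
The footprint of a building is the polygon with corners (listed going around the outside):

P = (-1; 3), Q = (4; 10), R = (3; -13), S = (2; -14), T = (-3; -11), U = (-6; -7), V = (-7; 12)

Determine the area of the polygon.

Σ = (-22) + (-82) + (-16) + (-64) + (-45) + (-121) + (-9) = -359
Area = |Σ|/2 = 179.5.

179.5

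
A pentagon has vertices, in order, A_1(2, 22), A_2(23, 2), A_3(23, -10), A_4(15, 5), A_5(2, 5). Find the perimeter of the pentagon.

88

|A_1A_2| = √((21)² + (-20)²) = √841 = 29
|A_2A_3| = √((0)² + (-12)²) = √144 = 12
|A_3A_4| = √((-8)² + (15)²) = √289 = 17
|A_4A_5| = √((-13)² + (0)²) = √169 = 13
|A_5A_1| = √((0)² + (17)²) = √289 = 17
Perimeter = 29 + 12 + 17 + 13 + 17 = 88.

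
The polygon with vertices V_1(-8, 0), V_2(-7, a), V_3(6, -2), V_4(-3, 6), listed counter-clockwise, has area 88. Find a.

-6

Write out the shoelace sum; only the two edges meeting at V_2 involve a:
2·Area = [((-8)·a − (-7)·0) + ((-7)·(-2) − 6·a)] + 78
       = -14·a + 92 = 176
⇒ a = -6.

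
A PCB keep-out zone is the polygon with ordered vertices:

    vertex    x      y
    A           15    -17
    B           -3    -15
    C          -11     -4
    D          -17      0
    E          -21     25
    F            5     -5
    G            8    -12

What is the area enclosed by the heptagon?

459

Σ = (-276) + (-153) + (-68) + (-425) + (-20) + (-20) + (44) = -918
Area = |Σ|/2 = 459.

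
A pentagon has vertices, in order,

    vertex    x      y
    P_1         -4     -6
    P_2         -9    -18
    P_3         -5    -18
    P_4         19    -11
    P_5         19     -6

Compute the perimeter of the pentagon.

|P_1P_2| = √((-5)² + (-12)²) = √169 = 13
|P_2P_3| = √((4)² + (0)²) = √16 = 4
|P_3P_4| = √((24)² + (7)²) = √625 = 25
|P_4P_5| = √((0)² + (5)²) = √25 = 5
|P_5P_1| = √((-23)² + (0)²) = √529 = 23
Perimeter = 13 + 4 + 25 + 5 + 23 = 70.

70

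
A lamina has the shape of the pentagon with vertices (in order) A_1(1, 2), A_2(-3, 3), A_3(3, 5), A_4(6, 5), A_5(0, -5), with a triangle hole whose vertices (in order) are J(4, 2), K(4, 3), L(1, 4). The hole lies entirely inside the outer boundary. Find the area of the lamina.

26

Outer boundary:
Apply Gauss's area formula: 2A = Σ (x_i·y_{i+1} − x_{i+1}·y_i), indices taken mod 5.
Σ = (9) + (-24) + (-15) + (-30) + (5) = -55
Area = |Σ|/2 = 27.5.
Hole:
Apply the shoelace (surveyor's) formula: 2A = Σ (x_i·y_{i+1} − x_{i+1}·y_i), indices taken mod 3.
J→K: (4)(3) − (4)(2) = 4
K→L: (4)(4) − (1)(3) = 13
L→J: (1)(2) − (4)(4) = -14
Σ = 3
Area = |Σ|/2 = 1.5.
Net area = 27.5 − 1.5 = 26.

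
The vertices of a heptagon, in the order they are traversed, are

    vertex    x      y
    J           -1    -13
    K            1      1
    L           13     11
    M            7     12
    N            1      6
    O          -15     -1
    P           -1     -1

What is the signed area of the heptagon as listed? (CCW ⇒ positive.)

Apply the shoelace (surveyor's) formula: 2A = Σ (x_i·y_{i+1} − x_{i+1}·y_i), indices taken mod 7.
Σ = (12) + (-2) + (79) + (30) + (89) + (14) + (12) = 234
Signed area = Σ/2 = 117 (positive ⇒ counter-clockwise traversal).

117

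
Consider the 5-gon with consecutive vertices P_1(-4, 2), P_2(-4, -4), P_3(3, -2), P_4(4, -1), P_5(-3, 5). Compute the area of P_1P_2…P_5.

40

Apply the surveyor's formula: 2A = Σ (x_i·y_{i+1} − x_{i+1}·y_i), indices taken mod 5.
Σ = (24) + (20) + (5) + (17) + (14) = 80
Area = |Σ|/2 = 40.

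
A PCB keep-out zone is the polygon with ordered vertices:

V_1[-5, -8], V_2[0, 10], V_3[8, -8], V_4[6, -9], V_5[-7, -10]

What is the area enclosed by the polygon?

135.5

Apply the shoelace formula: 2A = Σ (x_i·y_{i+1} − x_{i+1}·y_i), indices taken mod 5.
Cross-terms: -50, -80, -24, -123, 6  ⇒  Σ = -271
Area = |Σ|/2 = 135.5.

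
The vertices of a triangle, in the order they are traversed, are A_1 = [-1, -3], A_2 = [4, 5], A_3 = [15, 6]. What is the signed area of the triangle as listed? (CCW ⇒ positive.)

-41.5

Apply the shoelace formula: 2A = Σ (x_i·y_{i+1} − x_{i+1}·y_i), indices taken mod 3.
Σ = (7) + (-51) + (-39) = -83
Signed area = Σ/2 = -41.5 (negative ⇒ clockwise traversal).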